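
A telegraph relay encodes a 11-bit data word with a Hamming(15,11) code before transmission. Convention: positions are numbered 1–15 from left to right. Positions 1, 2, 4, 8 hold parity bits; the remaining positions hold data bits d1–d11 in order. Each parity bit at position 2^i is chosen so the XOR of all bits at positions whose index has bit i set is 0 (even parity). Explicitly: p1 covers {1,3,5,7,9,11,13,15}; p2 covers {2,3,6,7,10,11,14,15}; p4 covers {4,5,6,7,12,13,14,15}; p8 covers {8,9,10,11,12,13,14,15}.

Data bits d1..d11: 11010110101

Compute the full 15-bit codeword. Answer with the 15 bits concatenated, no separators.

011010100110101

Place data at non-parity positions: p1 p2 1 p4 1 0 1 p8 0 1 1 0 1 0 1
p1 (pos 1,3,5,7,9,11,13,15): XOR of data positions = 1⊕1⊕1⊕0⊕1⊕1⊕1 = 0
p2 (pos 2,3,6,7,10,11,14,15): XOR of data positions = 1⊕0⊕1⊕1⊕1⊕0⊕1 = 1
p4 (pos 4,5,6,7,12,13,14,15): XOR of data positions = 1⊕0⊕1⊕0⊕1⊕0⊕1 = 0
p8 (pos 8,9,10,11,12,13,14,15): XOR of data positions = 0⊕1⊕1⊕0⊕1⊕0⊕1 = 0
Codeword: 011010100110101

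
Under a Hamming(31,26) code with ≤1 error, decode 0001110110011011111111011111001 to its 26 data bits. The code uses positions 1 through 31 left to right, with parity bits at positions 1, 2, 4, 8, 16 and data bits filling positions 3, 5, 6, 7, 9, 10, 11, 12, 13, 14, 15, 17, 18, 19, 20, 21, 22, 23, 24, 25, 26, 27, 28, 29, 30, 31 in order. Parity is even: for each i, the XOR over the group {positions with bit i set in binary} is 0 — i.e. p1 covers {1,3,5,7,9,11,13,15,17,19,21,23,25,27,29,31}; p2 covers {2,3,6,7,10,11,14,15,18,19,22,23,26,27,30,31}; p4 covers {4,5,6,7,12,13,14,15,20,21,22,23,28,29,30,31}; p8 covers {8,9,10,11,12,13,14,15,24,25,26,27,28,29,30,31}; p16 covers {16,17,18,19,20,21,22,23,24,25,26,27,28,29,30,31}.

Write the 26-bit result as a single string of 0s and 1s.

s1 (pos 1,3,5,7,9,11,13,15,17,19,21,23,25,27,29,31): 0⊕0⊕1⊕0⊕1⊕0⊕1⊕1⊕1⊕1⊕1⊕0⊕1⊕1⊕0⊕1 = 0
s2 (pos 2,3,6,7,10,11,14,15,18,19,22,23,26,27,30,31): 0⊕0⊕1⊕0⊕0⊕0⊕0⊕1⊕1⊕1⊕1⊕0⊕1⊕1⊕0⊕1 = 0
s4 (pos 4,5,6,7,12,13,14,15,20,21,22,23,28,29,30,31): 1⊕1⊕1⊕0⊕1⊕1⊕0⊕1⊕1⊕1⊕1⊕0⊕1⊕0⊕0⊕1 = 1
s8 (pos 8,9,10,11,12,13,14,15,24,25,26,27,28,29,30,31): 1⊕1⊕0⊕0⊕1⊕1⊕0⊕1⊕1⊕1⊕1⊕1⊕1⊕0⊕0⊕1 = 1
s16 (pos 16,17,18,19,20,21,22,23,24,25,26,27,28,29,30,31): 1⊕1⊕1⊕1⊕1⊕1⊕1⊕0⊕1⊕1⊕1⊕1⊕1⊕0⊕0⊕1 = 1
Syndrome s16…s1 = 11100 → error at position 28.
Flip position 28: 0001110110011011111111011111001 → 0001110110011011111111011110001
Read data bits from positions 3,5,6,7,9,10,11,12,13,14,15,17,18,19,20,21,22,23,24,25,26,27,28,29,30,31: 01101001101111111011110001

01101001101111111011110001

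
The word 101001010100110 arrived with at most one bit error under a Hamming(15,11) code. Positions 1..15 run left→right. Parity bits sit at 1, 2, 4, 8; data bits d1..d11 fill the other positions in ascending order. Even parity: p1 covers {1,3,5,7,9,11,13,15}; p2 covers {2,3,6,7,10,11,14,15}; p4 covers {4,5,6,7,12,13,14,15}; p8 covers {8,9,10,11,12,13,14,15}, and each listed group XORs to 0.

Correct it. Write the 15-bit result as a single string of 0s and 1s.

101011010100110

s1 (pos 1,3,5,7,9,11,13,15): 1⊕1⊕0⊕0⊕0⊕0⊕1⊕0 = 1
s2 (pos 2,3,6,7,10,11,14,15): 0⊕1⊕1⊕0⊕1⊕0⊕1⊕0 = 0
s4 (pos 4,5,6,7,12,13,14,15): 0⊕0⊕1⊕0⊕0⊕1⊕1⊕0 = 1
s8 (pos 8,9,10,11,12,13,14,15): 1⊕0⊕1⊕0⊕0⊕1⊕1⊕0 = 0
Syndrome s8…s1 = 0101 → error at position 5.
Flip position 5: 101001010100110 → 101011010100110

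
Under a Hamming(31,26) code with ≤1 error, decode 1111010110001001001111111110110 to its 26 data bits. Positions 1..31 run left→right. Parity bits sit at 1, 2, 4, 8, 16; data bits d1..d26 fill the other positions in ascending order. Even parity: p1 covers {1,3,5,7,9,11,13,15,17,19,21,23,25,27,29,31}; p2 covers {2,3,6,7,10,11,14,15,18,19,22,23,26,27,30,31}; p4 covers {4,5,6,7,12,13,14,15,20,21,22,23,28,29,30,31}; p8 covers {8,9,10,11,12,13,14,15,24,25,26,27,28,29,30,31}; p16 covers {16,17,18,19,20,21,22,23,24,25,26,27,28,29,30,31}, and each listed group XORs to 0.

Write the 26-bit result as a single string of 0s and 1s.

s1 (pos 1,3,5,7,9,11,13,15,17,19,21,23,25,27,29,31): 1⊕1⊕0⊕0⊕1⊕0⊕1⊕0⊕0⊕1⊕1⊕1⊕1⊕1⊕1⊕0 = 0
s2 (pos 2,3,6,7,10,11,14,15,18,19,22,23,26,27,30,31): 1⊕1⊕1⊕0⊕0⊕0⊕0⊕0⊕0⊕1⊕1⊕1⊕1⊕1⊕1⊕0 = 1
s4 (pos 4,5,6,7,12,13,14,15,20,21,22,23,28,29,30,31): 1⊕0⊕1⊕0⊕0⊕1⊕0⊕0⊕1⊕1⊕1⊕1⊕0⊕1⊕1⊕0 = 1
s8 (pos 8,9,10,11,12,13,14,15,24,25,26,27,28,29,30,31): 1⊕1⊕0⊕0⊕0⊕1⊕0⊕0⊕1⊕1⊕1⊕1⊕0⊕1⊕1⊕0 = 1
s16 (pos 16,17,18,19,20,21,22,23,24,25,26,27,28,29,30,31): 1⊕0⊕0⊕1⊕1⊕1⊕1⊕1⊕1⊕1⊕1⊕1⊕0⊕1⊕1⊕0 = 0
Syndrome s16…s1 = 01110 → error at position 14.
Flip position 14: 1111010110001001001111111110110 → 1111010110001101001111111110110
Read data bits from positions 3,5,6,7,9,10,11,12,13,14,15,17,18,19,20,21,22,23,24,25,26,27,28,29,30,31: 10101000110001111111110110

10101000110001111111110110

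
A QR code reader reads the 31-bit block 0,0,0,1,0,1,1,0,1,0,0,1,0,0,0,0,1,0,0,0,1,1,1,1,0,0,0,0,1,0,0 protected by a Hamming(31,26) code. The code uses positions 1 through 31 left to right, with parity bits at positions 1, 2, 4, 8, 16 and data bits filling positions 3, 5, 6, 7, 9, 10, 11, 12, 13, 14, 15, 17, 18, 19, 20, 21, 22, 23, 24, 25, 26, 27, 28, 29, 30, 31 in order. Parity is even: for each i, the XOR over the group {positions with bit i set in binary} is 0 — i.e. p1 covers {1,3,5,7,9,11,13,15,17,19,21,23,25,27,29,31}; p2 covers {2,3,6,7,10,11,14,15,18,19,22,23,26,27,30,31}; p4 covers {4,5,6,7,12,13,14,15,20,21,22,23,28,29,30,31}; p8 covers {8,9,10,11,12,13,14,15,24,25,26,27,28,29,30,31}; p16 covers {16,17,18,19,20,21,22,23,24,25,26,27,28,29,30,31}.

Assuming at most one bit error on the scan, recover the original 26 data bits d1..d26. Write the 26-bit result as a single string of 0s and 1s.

s1 (pos 1,3,5,7,9,11,13,15,17,19,21,23,25,27,29,31): 0⊕0⊕0⊕1⊕1⊕0⊕0⊕0⊕1⊕0⊕1⊕1⊕0⊕0⊕1⊕0 = 0
s2 (pos 2,3,6,7,10,11,14,15,18,19,22,23,26,27,30,31): 0⊕0⊕1⊕1⊕0⊕0⊕0⊕0⊕0⊕0⊕1⊕1⊕0⊕0⊕0⊕0 = 0
s4 (pos 4,5,6,7,12,13,14,15,20,21,22,23,28,29,30,31): 1⊕0⊕1⊕1⊕1⊕0⊕0⊕0⊕0⊕1⊕1⊕1⊕0⊕1⊕0⊕0 = 0
s8 (pos 8,9,10,11,12,13,14,15,24,25,26,27,28,29,30,31): 0⊕1⊕0⊕0⊕1⊕0⊕0⊕0⊕1⊕0⊕0⊕0⊕0⊕1⊕0⊕0 = 0
s16 (pos 16,17,18,19,20,21,22,23,24,25,26,27,28,29,30,31): 0⊕1⊕0⊕0⊕0⊕1⊕1⊕1⊕1⊕0⊕0⊕0⊕0⊕1⊕0⊕0 = 0
Syndrome s16…s1 = 00000 → no error.
Read data bits from positions 3,5,6,7,9,10,11,12,13,14,15,17,18,19,20,21,22,23,24,25,26,27,28,29,30,31: 00111001000100011110000100

00111001000100011110000100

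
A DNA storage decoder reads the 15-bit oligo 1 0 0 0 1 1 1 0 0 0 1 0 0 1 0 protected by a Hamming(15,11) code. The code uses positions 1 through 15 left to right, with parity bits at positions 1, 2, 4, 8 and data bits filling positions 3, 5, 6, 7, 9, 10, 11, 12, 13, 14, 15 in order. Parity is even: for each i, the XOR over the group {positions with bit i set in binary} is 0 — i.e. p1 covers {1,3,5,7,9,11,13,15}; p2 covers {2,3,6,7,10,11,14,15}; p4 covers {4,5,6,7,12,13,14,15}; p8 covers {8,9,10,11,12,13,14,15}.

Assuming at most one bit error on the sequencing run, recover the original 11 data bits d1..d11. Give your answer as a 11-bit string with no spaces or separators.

s1 (pos 1,3,5,7,9,11,13,15): 1⊕0⊕1⊕1⊕0⊕1⊕0⊕0 = 0
s2 (pos 2,3,6,7,10,11,14,15): 0⊕0⊕1⊕1⊕0⊕1⊕1⊕0 = 0
s4 (pos 4,5,6,7,12,13,14,15): 0⊕1⊕1⊕1⊕0⊕0⊕1⊕0 = 0
s8 (pos 8,9,10,11,12,13,14,15): 0⊕0⊕0⊕1⊕0⊕0⊕1⊕0 = 0
Syndrome s8…s1 = 0000 → no error.
Read data bits from positions 3,5,6,7,9,10,11,12,13,14,15: 01110010010

01110010010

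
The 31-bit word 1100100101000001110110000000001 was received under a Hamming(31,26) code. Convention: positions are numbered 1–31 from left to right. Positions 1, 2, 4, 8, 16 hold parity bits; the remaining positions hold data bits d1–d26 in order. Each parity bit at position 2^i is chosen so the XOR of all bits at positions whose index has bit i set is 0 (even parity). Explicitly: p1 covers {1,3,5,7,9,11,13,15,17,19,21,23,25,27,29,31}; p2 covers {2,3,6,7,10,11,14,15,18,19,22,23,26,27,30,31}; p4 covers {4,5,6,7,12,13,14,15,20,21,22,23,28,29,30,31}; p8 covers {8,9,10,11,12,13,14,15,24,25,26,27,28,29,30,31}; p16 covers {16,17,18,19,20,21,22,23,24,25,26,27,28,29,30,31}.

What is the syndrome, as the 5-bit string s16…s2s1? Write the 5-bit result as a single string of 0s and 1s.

s1 (pos 1,3,5,7,9,11,13,15,17,19,21,23,25,27,29,31): 1⊕0⊕1⊕0⊕0⊕0⊕0⊕0⊕1⊕0⊕1⊕0⊕0⊕0⊕0⊕1 = 1
s2 (pos 2,3,6,7,10,11,14,15,18,19,22,23,26,27,30,31): 1⊕0⊕0⊕0⊕1⊕0⊕0⊕0⊕1⊕0⊕0⊕0⊕0⊕0⊕0⊕1 = 0
s4 (pos 4,5,6,7,12,13,14,15,20,21,22,23,28,29,30,31): 0⊕1⊕0⊕0⊕0⊕0⊕0⊕0⊕1⊕1⊕0⊕0⊕0⊕0⊕0⊕1 = 0
s8 (pos 8,9,10,11,12,13,14,15,24,25,26,27,28,29,30,31): 1⊕0⊕1⊕0⊕0⊕0⊕0⊕0⊕0⊕0⊕0⊕0⊕0⊕0⊕0⊕1 = 1
s16 (pos 16,17,18,19,20,21,22,23,24,25,26,27,28,29,30,31): 1⊕1⊕1⊕0⊕1⊕1⊕0⊕0⊕0⊕0⊕0⊕0⊕0⊕0⊕0⊕1 = 0
Syndrome s16…s1 = 01001 → error at position 9.

01001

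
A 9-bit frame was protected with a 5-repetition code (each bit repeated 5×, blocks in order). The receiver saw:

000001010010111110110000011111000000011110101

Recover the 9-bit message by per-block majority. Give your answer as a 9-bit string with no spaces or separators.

Block 1 (00000): 0 ones → 0
Block 2 (10100): 2 ones → 0
Block 3 (10111): 4 ones → 1
Block 4 (11011): 4 ones → 1
Block 5 (00000): 0 ones → 0
Block 6 (11111): 5 ones → 1
Block 7 (00000): 0 ones → 0
Block 8 (00111): 3 ones → 1
Block 9 (10101): 3 ones → 1

001101011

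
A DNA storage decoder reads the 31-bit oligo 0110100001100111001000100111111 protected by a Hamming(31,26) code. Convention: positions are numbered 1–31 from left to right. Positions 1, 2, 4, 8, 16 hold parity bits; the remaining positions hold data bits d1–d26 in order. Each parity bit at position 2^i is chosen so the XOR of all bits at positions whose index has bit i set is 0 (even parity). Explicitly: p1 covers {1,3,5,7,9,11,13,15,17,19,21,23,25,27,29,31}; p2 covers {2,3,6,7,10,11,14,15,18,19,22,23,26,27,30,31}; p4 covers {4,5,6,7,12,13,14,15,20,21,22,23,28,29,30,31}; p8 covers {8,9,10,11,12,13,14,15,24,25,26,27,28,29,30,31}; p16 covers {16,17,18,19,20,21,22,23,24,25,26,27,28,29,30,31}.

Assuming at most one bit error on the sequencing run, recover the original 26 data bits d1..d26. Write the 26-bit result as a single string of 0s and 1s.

11000110011101000100111111

s1 (pos 1,3,5,7,9,11,13,15,17,19,21,23,25,27,29,31): 0⊕1⊕1⊕0⊕0⊕1⊕0⊕1⊕0⊕1⊕0⊕1⊕0⊕1⊕1⊕1 = 1
s2 (pos 2,3,6,7,10,11,14,15,18,19,22,23,26,27,30,31): 1⊕1⊕0⊕0⊕1⊕1⊕1⊕1⊕0⊕1⊕0⊕1⊕1⊕1⊕1⊕1 = 0
s4 (pos 4,5,6,7,12,13,14,15,20,21,22,23,28,29,30,31): 0⊕1⊕0⊕0⊕0⊕0⊕1⊕1⊕0⊕0⊕0⊕1⊕1⊕1⊕1⊕1 = 0
s8 (pos 8,9,10,11,12,13,14,15,24,25,26,27,28,29,30,31): 0⊕0⊕1⊕1⊕0⊕0⊕1⊕1⊕0⊕0⊕1⊕1⊕1⊕1⊕1⊕1 = 0
s16 (pos 16,17,18,19,20,21,22,23,24,25,26,27,28,29,30,31): 1⊕0⊕0⊕1⊕0⊕0⊕0⊕1⊕0⊕0⊕1⊕1⊕1⊕1⊕1⊕1 = 1
Syndrome s16…s1 = 10001 → error at position 17.
Flip position 17: 0110100001100111001000100111111 → 0110100001100111101000100111111
Read data bits from positions 3,5,6,7,9,10,11,12,13,14,15,17,18,19,20,21,22,23,24,25,26,27,28,29,30,31: 11000110011101000100111111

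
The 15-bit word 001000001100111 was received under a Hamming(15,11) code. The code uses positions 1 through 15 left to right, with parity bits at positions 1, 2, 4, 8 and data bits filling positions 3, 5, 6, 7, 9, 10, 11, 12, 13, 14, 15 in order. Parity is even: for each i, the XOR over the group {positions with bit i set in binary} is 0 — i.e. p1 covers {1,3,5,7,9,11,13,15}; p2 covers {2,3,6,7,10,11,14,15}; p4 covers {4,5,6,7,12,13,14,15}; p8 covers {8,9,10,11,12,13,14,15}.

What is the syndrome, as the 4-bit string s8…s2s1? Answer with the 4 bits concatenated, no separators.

1100

s1 (pos 1,3,5,7,9,11,13,15): 0⊕1⊕0⊕0⊕1⊕0⊕1⊕1 = 0
s2 (pos 2,3,6,7,10,11,14,15): 0⊕1⊕0⊕0⊕1⊕0⊕1⊕1 = 0
s4 (pos 4,5,6,7,12,13,14,15): 0⊕0⊕0⊕0⊕0⊕1⊕1⊕1 = 1
s8 (pos 8,9,10,11,12,13,14,15): 0⊕1⊕1⊕0⊕0⊕1⊕1⊕1 = 1
Syndrome s8…s1 = 1100 → error at position 12.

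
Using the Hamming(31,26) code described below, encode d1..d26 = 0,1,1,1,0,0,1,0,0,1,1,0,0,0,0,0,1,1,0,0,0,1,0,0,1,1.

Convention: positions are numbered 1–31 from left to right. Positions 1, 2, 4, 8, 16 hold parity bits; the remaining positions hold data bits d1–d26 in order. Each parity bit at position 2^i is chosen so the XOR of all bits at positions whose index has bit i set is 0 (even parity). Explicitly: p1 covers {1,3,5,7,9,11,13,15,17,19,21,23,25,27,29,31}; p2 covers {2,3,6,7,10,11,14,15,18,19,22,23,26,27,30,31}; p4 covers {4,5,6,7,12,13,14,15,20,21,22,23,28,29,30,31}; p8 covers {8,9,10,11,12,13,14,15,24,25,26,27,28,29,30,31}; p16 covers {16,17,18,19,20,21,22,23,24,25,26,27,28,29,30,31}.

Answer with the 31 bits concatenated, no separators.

1001111000100111000001100010011

Place data at non-parity positions: p1 p2 0 p4 1 1 1 p8 0 0 1 0 0 1 1 p16 0 0 0 0 0 1 1 0 0 0 1 0 0 1 1
p1 (pos 1,3,5,7,9,11,13,15,17,19,21,23,25,27,29,31): XOR of data positions = 0⊕1⊕1⊕0⊕1⊕0⊕1⊕0⊕0⊕0⊕1⊕0⊕1⊕0⊕1 = 1
p2 (pos 2,3,6,7,10,11,14,15,18,19,22,23,26,27,30,31): XOR of data positions = 0⊕1⊕1⊕0⊕1⊕1⊕1⊕0⊕0⊕1⊕1⊕0⊕1⊕1⊕1 = 0
p4 (pos 4,5,6,7,12,13,14,15,20,21,22,23,28,29,30,31): XOR of data positions = 1⊕1⊕1⊕0⊕0⊕1⊕1⊕0⊕0⊕1⊕1⊕0⊕0⊕1⊕1 = 1
p8 (pos 8,9,10,11,12,13,14,15,24,25,26,27,28,29,30,31): XOR of data positions = 0⊕0⊕1⊕0⊕0⊕1⊕1⊕0⊕0⊕0⊕1⊕0⊕0⊕1⊕1 = 0
p16 (pos 16,17,18,19,20,21,22,23,24,25,26,27,28,29,30,31): XOR of data positions = 0⊕0⊕0⊕0⊕0⊕1⊕1⊕0⊕0⊕0⊕1⊕0⊕0⊕1⊕1 = 1
Codeword: 1001111000100111000001100010011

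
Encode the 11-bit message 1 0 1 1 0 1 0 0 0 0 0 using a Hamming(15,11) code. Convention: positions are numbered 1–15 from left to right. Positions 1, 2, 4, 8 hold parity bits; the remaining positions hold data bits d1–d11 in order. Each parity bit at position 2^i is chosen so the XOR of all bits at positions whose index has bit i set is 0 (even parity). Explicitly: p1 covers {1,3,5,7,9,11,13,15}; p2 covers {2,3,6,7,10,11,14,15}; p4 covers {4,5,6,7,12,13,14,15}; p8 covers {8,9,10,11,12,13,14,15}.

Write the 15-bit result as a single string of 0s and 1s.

001001110100000

Place data at non-parity positions: p1 p2 1 p4 0 1 1 p8 0 1 0 0 0 0 0
p1 (pos 1,3,5,7,9,11,13,15): XOR of data positions = 1⊕0⊕1⊕0⊕0⊕0⊕0 = 0
p2 (pos 2,3,6,7,10,11,14,15): XOR of data positions = 1⊕1⊕1⊕1⊕0⊕0⊕0 = 0
p4 (pos 4,5,6,7,12,13,14,15): XOR of data positions = 0⊕1⊕1⊕0⊕0⊕0⊕0 = 0
p8 (pos 8,9,10,11,12,13,14,15): XOR of data positions = 0⊕1⊕0⊕0⊕0⊕0⊕0 = 1
Codeword: 001001110100000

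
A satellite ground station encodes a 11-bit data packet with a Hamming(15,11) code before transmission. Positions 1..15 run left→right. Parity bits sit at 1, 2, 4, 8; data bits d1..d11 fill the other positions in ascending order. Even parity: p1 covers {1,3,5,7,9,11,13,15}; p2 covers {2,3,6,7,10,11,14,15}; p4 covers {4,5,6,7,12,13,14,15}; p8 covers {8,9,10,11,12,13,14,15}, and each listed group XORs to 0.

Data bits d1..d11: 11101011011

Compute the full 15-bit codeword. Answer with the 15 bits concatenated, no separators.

111111011011011

Place data at non-parity positions: p1 p2 1 p4 1 1 0 p8 1 0 1 1 0 1 1
p1 (pos 1,3,5,7,9,11,13,15): XOR of data positions = 1⊕1⊕0⊕1⊕1⊕0⊕1 = 1
p2 (pos 2,3,6,7,10,11,14,15): XOR of data positions = 1⊕1⊕0⊕0⊕1⊕1⊕1 = 1
p4 (pos 4,5,6,7,12,13,14,15): XOR of data positions = 1⊕1⊕0⊕1⊕0⊕1⊕1 = 1
p8 (pos 8,9,10,11,12,13,14,15): XOR of data positions = 1⊕0⊕1⊕1⊕0⊕1⊕1 = 1
Codeword: 111111011011011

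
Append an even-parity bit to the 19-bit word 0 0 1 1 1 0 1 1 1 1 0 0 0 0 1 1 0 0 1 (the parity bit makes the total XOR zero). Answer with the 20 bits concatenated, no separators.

XOR of the 19 data bits: 0⊕0⊕1⊕1⊕1⊕0⊕1⊕1⊕1⊕1⊕0⊕0⊕0⊕0⊕1⊕1⊕0⊕0⊕1 = 0
Parity bit = 0 (so all 20 bits XOR to 0).

00111011110000110010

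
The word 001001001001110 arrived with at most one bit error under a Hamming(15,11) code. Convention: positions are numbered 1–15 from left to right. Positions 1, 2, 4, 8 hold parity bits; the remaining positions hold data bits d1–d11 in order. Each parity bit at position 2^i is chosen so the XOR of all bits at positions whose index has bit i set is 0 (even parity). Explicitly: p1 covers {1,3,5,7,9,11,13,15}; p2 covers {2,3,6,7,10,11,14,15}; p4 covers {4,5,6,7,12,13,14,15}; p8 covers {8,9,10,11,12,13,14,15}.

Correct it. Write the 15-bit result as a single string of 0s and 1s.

s1 (pos 1,3,5,7,9,11,13,15): 0⊕1⊕0⊕0⊕1⊕0⊕1⊕0 = 1
s2 (pos 2,3,6,7,10,11,14,15): 0⊕1⊕1⊕0⊕0⊕0⊕1⊕0 = 1
s4 (pos 4,5,6,7,12,13,14,15): 0⊕0⊕1⊕0⊕1⊕1⊕1⊕0 = 0
s8 (pos 8,9,10,11,12,13,14,15): 0⊕1⊕0⊕0⊕1⊕1⊕1⊕0 = 0
Syndrome s8…s1 = 0011 → error at position 3.
Flip position 3: 001001001001110 → 000001001001110

000001001001110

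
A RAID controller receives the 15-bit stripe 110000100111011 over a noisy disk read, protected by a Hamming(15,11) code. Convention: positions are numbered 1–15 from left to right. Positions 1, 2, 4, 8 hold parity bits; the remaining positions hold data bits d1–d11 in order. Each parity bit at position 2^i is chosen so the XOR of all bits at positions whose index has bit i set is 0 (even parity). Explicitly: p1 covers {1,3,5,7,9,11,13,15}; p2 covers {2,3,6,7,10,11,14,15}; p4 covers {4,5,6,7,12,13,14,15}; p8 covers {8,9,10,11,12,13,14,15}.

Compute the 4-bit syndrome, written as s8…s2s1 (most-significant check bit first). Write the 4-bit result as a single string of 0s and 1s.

s1 (pos 1,3,5,7,9,11,13,15): 1⊕0⊕0⊕1⊕0⊕1⊕0⊕1 = 0
s2 (pos 2,3,6,7,10,11,14,15): 1⊕0⊕0⊕1⊕1⊕1⊕1⊕1 = 0
s4 (pos 4,5,6,7,12,13,14,15): 0⊕0⊕0⊕1⊕1⊕0⊕1⊕1 = 0
s8 (pos 8,9,10,11,12,13,14,15): 0⊕0⊕1⊕1⊕1⊕0⊕1⊕1 = 1
Syndrome s8…s1 = 1000 → error at position 8.

1000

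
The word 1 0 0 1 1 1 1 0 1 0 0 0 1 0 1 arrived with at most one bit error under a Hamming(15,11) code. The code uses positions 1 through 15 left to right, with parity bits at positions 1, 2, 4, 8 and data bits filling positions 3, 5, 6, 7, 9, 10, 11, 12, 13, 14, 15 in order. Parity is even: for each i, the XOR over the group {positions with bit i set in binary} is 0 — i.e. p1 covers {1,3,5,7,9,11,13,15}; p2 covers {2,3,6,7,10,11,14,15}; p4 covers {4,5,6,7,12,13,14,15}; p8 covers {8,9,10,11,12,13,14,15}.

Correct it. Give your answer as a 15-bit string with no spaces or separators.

s1 (pos 1,3,5,7,9,11,13,15): 1⊕0⊕1⊕1⊕1⊕0⊕1⊕1 = 0
s2 (pos 2,3,6,7,10,11,14,15): 0⊕0⊕1⊕1⊕0⊕0⊕0⊕1 = 1
s4 (pos 4,5,6,7,12,13,14,15): 1⊕1⊕1⊕1⊕0⊕1⊕0⊕1 = 0
s8 (pos 8,9,10,11,12,13,14,15): 0⊕1⊕0⊕0⊕0⊕1⊕0⊕1 = 1
Syndrome s8…s1 = 1010 → error at position 10.
Flip position 10: 100111101000101 → 100111101100101

100111101100101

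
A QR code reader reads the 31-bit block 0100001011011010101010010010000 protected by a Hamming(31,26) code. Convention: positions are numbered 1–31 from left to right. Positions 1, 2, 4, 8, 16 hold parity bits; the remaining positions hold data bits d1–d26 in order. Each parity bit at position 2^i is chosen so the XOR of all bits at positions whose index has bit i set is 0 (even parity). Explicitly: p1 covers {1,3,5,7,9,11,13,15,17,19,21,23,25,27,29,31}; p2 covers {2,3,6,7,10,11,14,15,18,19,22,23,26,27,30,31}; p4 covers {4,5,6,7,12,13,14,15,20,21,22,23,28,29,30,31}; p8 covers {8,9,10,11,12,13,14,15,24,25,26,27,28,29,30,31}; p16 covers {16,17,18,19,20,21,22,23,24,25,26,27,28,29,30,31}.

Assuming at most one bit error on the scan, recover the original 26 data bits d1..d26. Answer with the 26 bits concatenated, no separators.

00011101101101010010011000

s1 (pos 1,3,5,7,9,11,13,15,17,19,21,23,25,27,29,31): 0⊕0⊕0⊕1⊕1⊕0⊕1⊕1⊕1⊕1⊕1⊕0⊕0⊕1⊕0⊕0 = 0
s2 (pos 2,3,6,7,10,11,14,15,18,19,22,23,26,27,30,31): 1⊕0⊕0⊕1⊕1⊕0⊕0⊕1⊕0⊕1⊕0⊕0⊕0⊕1⊕0⊕0 = 0
s4 (pos 4,5,6,7,12,13,14,15,20,21,22,23,28,29,30,31): 0⊕0⊕0⊕1⊕1⊕1⊕0⊕1⊕0⊕1⊕0⊕0⊕0⊕0⊕0⊕0 = 1
s8 (pos 8,9,10,11,12,13,14,15,24,25,26,27,28,29,30,31): 0⊕1⊕1⊕0⊕1⊕1⊕0⊕1⊕1⊕0⊕0⊕1⊕0⊕0⊕0⊕0 = 1
s16 (pos 16,17,18,19,20,21,22,23,24,25,26,27,28,29,30,31): 0⊕1⊕0⊕1⊕0⊕1⊕0⊕0⊕1⊕0⊕0⊕1⊕0⊕0⊕0⊕0 = 1
Syndrome s16…s1 = 11100 → error at position 28.
Flip position 28: 0100001011011010101010010010000 → 0100001011011010101010010011000
Read data bits from positions 3,5,6,7,9,10,11,12,13,14,15,17,18,19,20,21,22,23,24,25,26,27,28,29,30,31: 00011101101101010010011000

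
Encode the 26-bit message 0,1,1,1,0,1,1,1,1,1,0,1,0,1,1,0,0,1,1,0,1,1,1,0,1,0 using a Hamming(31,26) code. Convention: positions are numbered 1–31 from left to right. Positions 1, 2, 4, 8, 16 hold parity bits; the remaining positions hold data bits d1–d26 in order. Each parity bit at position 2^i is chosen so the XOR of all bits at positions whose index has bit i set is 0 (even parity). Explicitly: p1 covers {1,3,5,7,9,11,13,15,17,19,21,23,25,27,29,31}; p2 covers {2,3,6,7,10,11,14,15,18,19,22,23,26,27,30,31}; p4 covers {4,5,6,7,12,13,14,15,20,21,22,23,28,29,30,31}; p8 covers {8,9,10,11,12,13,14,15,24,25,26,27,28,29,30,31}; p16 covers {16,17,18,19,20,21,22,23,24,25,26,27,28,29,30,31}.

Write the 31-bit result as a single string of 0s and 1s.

0000111001111101101100110111010

Place data at non-parity positions: p1 p2 0 p4 1 1 1 p8 0 1 1 1 1 1 0 p16 1 0 1 1 0 0 1 1 0 1 1 1 0 1 0
p1 (pos 1,3,5,7,9,11,13,15,17,19,21,23,25,27,29,31): XOR of data positions = 0⊕1⊕1⊕0⊕1⊕1⊕0⊕1⊕1⊕0⊕1⊕0⊕1⊕0⊕0 = 0
p2 (pos 2,3,6,7,10,11,14,15,18,19,22,23,26,27,30,31): XOR of data positions = 0⊕1⊕1⊕1⊕1⊕1⊕0⊕0⊕1⊕0⊕1⊕1⊕1⊕1⊕0 = 0
p4 (pos 4,5,6,7,12,13,14,15,20,21,22,23,28,29,30,31): XOR of data positions = 1⊕1⊕1⊕1⊕1⊕1⊕0⊕1⊕0⊕0⊕1⊕1⊕0⊕1⊕0 = 0
p8 (pos 8,9,10,11,12,13,14,15,24,25,26,27,28,29,30,31): XOR of data positions = 0⊕1⊕1⊕1⊕1⊕1⊕0⊕1⊕0⊕1⊕1⊕1⊕0⊕1⊕0 = 0
p16 (pos 16,17,18,19,20,21,22,23,24,25,26,27,28,29,30,31): XOR of data positions = 1⊕0⊕1⊕1⊕0⊕0⊕1⊕1⊕0⊕1⊕1⊕1⊕0⊕1⊕0 = 1
Codeword: 0000111001111101101100110111010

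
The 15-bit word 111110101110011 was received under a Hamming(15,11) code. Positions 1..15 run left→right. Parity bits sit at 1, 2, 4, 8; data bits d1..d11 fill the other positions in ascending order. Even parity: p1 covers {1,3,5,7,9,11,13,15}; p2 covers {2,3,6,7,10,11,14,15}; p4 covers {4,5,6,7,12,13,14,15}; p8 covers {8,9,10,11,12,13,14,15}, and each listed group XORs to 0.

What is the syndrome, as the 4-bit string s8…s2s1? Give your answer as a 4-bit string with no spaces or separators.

s1 (pos 1,3,5,7,9,11,13,15): 1⊕1⊕1⊕1⊕1⊕1⊕0⊕1 = 1
s2 (pos 2,3,6,7,10,11,14,15): 1⊕1⊕0⊕1⊕1⊕1⊕1⊕1 = 1
s4 (pos 4,5,6,7,12,13,14,15): 1⊕1⊕0⊕1⊕0⊕0⊕1⊕1 = 1
s8 (pos 8,9,10,11,12,13,14,15): 0⊕1⊕1⊕1⊕0⊕0⊕1⊕1 = 1
Syndrome s8…s1 = 1111 → error at position 15.

1111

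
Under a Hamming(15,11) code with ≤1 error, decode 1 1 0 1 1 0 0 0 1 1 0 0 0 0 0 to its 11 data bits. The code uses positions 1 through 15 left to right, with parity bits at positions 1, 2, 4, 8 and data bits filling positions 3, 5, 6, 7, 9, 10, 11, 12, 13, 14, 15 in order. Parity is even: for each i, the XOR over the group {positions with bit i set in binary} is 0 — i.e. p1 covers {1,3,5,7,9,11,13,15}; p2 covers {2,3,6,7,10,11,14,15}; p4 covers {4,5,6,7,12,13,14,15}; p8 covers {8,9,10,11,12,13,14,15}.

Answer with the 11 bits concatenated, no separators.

01001100000

s1 (pos 1,3,5,7,9,11,13,15): 1⊕0⊕1⊕0⊕1⊕0⊕0⊕0 = 1
s2 (pos 2,3,6,7,10,11,14,15): 1⊕0⊕0⊕0⊕1⊕0⊕0⊕0 = 0
s4 (pos 4,5,6,7,12,13,14,15): 1⊕1⊕0⊕0⊕0⊕0⊕0⊕0 = 0
s8 (pos 8,9,10,11,12,13,14,15): 0⊕1⊕1⊕0⊕0⊕0⊕0⊕0 = 0
Syndrome s8…s1 = 0001 → error at position 1.
Flip position 1: 110110001100000 → 010110001100000
Read data bits from positions 3,5,6,7,9,10,11,12,13,14,15: 01001100000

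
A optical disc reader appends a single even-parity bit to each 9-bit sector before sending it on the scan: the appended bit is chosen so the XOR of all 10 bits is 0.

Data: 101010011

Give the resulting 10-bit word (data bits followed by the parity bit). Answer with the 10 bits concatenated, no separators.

1010100111

XOR of the 9 data bits: 1⊕0⊕1⊕0⊕1⊕0⊕0⊕1⊕1 = 1
Parity bit = 1 (so all 10 bits XOR to 0).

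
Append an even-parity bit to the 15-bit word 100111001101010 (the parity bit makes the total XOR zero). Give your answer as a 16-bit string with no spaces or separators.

1001110011010100

XOR of the 15 data bits: 1⊕0⊕0⊕1⊕1⊕1⊕0⊕0⊕1⊕1⊕0⊕1⊕0⊕1⊕0 = 0
Parity bit = 0 (so all 16 bits XOR to 0).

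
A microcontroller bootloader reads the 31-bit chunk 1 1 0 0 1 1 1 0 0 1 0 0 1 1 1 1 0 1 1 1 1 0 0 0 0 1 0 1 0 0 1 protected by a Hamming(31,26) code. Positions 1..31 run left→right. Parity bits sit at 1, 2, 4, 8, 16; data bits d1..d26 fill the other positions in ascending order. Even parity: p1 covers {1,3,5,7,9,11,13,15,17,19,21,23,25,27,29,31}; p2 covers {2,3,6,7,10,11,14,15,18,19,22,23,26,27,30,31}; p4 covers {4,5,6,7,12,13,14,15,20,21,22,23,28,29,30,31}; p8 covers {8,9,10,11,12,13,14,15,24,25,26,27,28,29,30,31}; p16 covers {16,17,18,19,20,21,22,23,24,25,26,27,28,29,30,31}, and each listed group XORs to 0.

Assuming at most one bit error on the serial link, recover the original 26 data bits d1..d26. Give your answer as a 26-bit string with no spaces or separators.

01110100111011110000101001

s1 (pos 1,3,5,7,9,11,13,15,17,19,21,23,25,27,29,31): 1⊕0⊕1⊕1⊕0⊕0⊕1⊕1⊕0⊕1⊕1⊕0⊕0⊕0⊕0⊕1 = 0
s2 (pos 2,3,6,7,10,11,14,15,18,19,22,23,26,27,30,31): 1⊕0⊕1⊕1⊕1⊕0⊕1⊕1⊕1⊕1⊕0⊕0⊕1⊕0⊕0⊕1 = 0
s4 (pos 4,5,6,7,12,13,14,15,20,21,22,23,28,29,30,31): 0⊕1⊕1⊕1⊕0⊕1⊕1⊕1⊕1⊕1⊕0⊕0⊕1⊕0⊕0⊕1 = 0
s8 (pos 8,9,10,11,12,13,14,15,24,25,26,27,28,29,30,31): 0⊕0⊕1⊕0⊕0⊕1⊕1⊕1⊕0⊕0⊕1⊕0⊕1⊕0⊕0⊕1 = 1
s16 (pos 16,17,18,19,20,21,22,23,24,25,26,27,28,29,30,31): 1⊕0⊕1⊕1⊕1⊕1⊕0⊕0⊕0⊕0⊕1⊕0⊕1⊕0⊕0⊕1 = 0
Syndrome s16…s1 = 01000 → error at position 8.
Flip position 8: 1100111001001111011110000101001 → 1100111101001111011110000101001
Read data bits from positions 3,5,6,7,9,10,11,12,13,14,15,17,18,19,20,21,22,23,24,25,26,27,28,29,30,31: 01110100111011110000101001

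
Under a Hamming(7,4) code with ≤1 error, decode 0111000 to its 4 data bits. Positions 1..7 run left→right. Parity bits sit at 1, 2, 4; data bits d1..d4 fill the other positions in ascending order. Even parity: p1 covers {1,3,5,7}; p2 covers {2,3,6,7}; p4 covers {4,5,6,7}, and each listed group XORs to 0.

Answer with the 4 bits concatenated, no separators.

1100

s1 (pos 1,3,5,7): 0⊕1⊕0⊕0 = 1
s2 (pos 2,3,6,7): 1⊕1⊕0⊕0 = 0
s4 (pos 4,5,6,7): 1⊕0⊕0⊕0 = 1
Syndrome s4…s1 = 101 → error at position 5.
Flip position 5: 0111000 → 0111100
Read data bits from positions 3,5,6,7: 1100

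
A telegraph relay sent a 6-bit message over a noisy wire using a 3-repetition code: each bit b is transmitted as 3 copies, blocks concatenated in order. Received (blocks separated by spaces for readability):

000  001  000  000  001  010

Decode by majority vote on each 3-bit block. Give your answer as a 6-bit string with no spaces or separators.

Block 1 (000): 0 ones → 0
Block 2 (001): 1 one → 0
Block 3 (000): 0 ones → 0
Block 4 (000): 0 ones → 0
Block 5 (001): 1 one → 0
Block 6 (010): 1 one → 0

000000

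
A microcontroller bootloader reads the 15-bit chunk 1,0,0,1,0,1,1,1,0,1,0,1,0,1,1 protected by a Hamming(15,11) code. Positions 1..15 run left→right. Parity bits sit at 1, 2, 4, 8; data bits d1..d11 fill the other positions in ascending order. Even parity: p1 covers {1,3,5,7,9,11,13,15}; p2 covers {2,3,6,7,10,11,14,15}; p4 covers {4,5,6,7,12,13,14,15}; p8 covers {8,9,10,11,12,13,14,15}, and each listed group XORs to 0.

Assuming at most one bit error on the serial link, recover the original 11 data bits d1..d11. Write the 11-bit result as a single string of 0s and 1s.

s1 (pos 1,3,5,7,9,11,13,15): 1⊕0⊕0⊕1⊕0⊕0⊕0⊕1 = 1
s2 (pos 2,3,6,7,10,11,14,15): 0⊕0⊕1⊕1⊕1⊕0⊕1⊕1 = 1
s4 (pos 4,5,6,7,12,13,14,15): 1⊕0⊕1⊕1⊕1⊕0⊕1⊕1 = 0
s8 (pos 8,9,10,11,12,13,14,15): 1⊕0⊕1⊕0⊕1⊕0⊕1⊕1 = 1
Syndrome s8…s1 = 1011 → error at position 11.
Flip position 11: 100101110101011 → 100101110111011
Read data bits from positions 3,5,6,7,9,10,11,12,13,14,15: 00110111011

00110111011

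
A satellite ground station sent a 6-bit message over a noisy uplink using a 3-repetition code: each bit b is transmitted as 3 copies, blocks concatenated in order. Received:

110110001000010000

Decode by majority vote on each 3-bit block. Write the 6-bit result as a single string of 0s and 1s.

Block 1 (110): 2 ones → 1
Block 2 (110): 2 ones → 1
Block 3 (001): 1 one → 0
Block 4 (000): 0 ones → 0
Block 5 (010): 1 one → 0
Block 6 (000): 0 ones → 0

110000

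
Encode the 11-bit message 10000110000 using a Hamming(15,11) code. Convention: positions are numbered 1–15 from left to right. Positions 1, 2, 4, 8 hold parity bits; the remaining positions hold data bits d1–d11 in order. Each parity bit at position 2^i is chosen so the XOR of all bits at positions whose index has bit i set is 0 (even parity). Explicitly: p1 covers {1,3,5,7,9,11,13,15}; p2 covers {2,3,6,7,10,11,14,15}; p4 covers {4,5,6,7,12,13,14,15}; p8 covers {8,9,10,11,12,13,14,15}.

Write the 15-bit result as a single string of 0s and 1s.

Place data at non-parity positions: p1 p2 1 p4 0 0 0 p8 0 1 1 0 0 0 0
p1 (pos 1,3,5,7,9,11,13,15): XOR of data positions = 1⊕0⊕0⊕0⊕1⊕0⊕0 = 0
p2 (pos 2,3,6,7,10,11,14,15): XOR of data positions = 1⊕0⊕0⊕1⊕1⊕0⊕0 = 1
p4 (pos 4,5,6,7,12,13,14,15): XOR of data positions = 0⊕0⊕0⊕0⊕0⊕0⊕0 = 0
p8 (pos 8,9,10,11,12,13,14,15): XOR of data positions = 0⊕1⊕1⊕0⊕0⊕0⊕0 = 0
Codeword: 011000000110000

011000000110000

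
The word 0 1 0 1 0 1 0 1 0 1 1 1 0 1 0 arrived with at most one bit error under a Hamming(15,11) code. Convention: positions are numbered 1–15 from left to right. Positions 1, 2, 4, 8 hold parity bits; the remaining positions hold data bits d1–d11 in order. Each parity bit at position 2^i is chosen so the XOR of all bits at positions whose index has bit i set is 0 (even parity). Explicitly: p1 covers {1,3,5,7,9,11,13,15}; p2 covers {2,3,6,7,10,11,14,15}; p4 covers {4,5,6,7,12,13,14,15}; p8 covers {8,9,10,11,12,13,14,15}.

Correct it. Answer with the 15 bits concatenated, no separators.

010101010101010

s1 (pos 1,3,5,7,9,11,13,15): 0⊕0⊕0⊕0⊕0⊕1⊕0⊕0 = 1
s2 (pos 2,3,6,7,10,11,14,15): 1⊕0⊕1⊕0⊕1⊕1⊕1⊕0 = 1
s4 (pos 4,5,6,7,12,13,14,15): 1⊕0⊕1⊕0⊕1⊕0⊕1⊕0 = 0
s8 (pos 8,9,10,11,12,13,14,15): 1⊕0⊕1⊕1⊕1⊕0⊕1⊕0 = 1
Syndrome s8…s1 = 1011 → error at position 11.
Flip position 11: 010101010111010 → 010101010101010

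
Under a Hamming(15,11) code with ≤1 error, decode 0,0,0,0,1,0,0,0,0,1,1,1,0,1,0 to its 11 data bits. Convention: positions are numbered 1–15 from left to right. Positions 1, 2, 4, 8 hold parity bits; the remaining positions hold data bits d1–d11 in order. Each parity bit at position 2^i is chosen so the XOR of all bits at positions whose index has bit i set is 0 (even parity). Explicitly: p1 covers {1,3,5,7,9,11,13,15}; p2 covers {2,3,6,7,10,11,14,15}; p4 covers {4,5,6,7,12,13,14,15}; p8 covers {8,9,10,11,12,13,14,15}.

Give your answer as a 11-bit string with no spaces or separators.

s1 (pos 1,3,5,7,9,11,13,15): 0⊕0⊕1⊕0⊕0⊕1⊕0⊕0 = 0
s2 (pos 2,3,6,7,10,11,14,15): 0⊕0⊕0⊕0⊕1⊕1⊕1⊕0 = 1
s4 (pos 4,5,6,7,12,13,14,15): 0⊕1⊕0⊕0⊕1⊕0⊕1⊕0 = 1
s8 (pos 8,9,10,11,12,13,14,15): 0⊕0⊕1⊕1⊕1⊕0⊕1⊕0 = 0
Syndrome s8…s1 = 0110 → error at position 6.
Flip position 6: 000010000111010 → 000011000111010
Read data bits from positions 3,5,6,7,9,10,11,12,13,14,15: 01100111010

01100111010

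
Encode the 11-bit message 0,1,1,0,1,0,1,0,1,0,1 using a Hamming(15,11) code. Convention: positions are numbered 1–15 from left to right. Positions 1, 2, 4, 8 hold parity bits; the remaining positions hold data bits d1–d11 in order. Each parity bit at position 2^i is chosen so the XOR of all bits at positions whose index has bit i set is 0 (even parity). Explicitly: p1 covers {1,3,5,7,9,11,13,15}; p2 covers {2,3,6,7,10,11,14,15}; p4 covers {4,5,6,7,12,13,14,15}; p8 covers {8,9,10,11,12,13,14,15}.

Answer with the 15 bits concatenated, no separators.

110011001010101

Place data at non-parity positions: p1 p2 0 p4 1 1 0 p8 1 0 1 0 1 0 1
p1 (pos 1,3,5,7,9,11,13,15): XOR of data positions = 0⊕1⊕0⊕1⊕1⊕1⊕1 = 1
p2 (pos 2,3,6,7,10,11,14,15): XOR of data positions = 0⊕1⊕0⊕0⊕1⊕0⊕1 = 1
p4 (pos 4,5,6,7,12,13,14,15): XOR of data positions = 1⊕1⊕0⊕0⊕1⊕0⊕1 = 0
p8 (pos 8,9,10,11,12,13,14,15): XOR of data positions = 1⊕0⊕1⊕0⊕1⊕0⊕1 = 0
Codeword: 110011001010101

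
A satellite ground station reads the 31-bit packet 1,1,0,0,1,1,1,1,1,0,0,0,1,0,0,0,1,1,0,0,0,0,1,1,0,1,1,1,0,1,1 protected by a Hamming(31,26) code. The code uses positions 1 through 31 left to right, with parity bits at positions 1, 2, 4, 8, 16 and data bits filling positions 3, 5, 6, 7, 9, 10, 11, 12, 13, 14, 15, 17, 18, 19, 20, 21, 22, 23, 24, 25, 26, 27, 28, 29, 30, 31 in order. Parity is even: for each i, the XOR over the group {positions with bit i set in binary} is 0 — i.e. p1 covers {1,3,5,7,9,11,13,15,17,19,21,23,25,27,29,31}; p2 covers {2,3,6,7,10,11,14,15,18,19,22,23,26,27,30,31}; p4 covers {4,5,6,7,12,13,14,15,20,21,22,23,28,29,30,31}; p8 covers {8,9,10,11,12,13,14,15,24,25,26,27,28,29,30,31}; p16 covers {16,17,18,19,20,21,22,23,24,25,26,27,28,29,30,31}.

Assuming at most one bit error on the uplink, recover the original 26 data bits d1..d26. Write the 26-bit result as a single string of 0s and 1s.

s1 (pos 1,3,5,7,9,11,13,15,17,19,21,23,25,27,29,31): 1⊕0⊕1⊕1⊕1⊕0⊕1⊕0⊕1⊕0⊕0⊕1⊕0⊕1⊕0⊕1 = 1
s2 (pos 2,3,6,7,10,11,14,15,18,19,22,23,26,27,30,31): 1⊕0⊕1⊕1⊕0⊕0⊕0⊕0⊕1⊕0⊕0⊕1⊕1⊕1⊕1⊕1 = 1
s4 (pos 4,5,6,7,12,13,14,15,20,21,22,23,28,29,30,31): 0⊕1⊕1⊕1⊕0⊕1⊕0⊕0⊕0⊕0⊕0⊕1⊕1⊕0⊕1⊕1 = 0
s8 (pos 8,9,10,11,12,13,14,15,24,25,26,27,28,29,30,31): 1⊕1⊕0⊕0⊕0⊕1⊕0⊕0⊕1⊕0⊕1⊕1⊕1⊕0⊕1⊕1 = 1
s16 (pos 16,17,18,19,20,21,22,23,24,25,26,27,28,29,30,31): 0⊕1⊕1⊕0⊕0⊕0⊕0⊕1⊕1⊕0⊕1⊕1⊕1⊕0⊕1⊕1 = 1
Syndrome s16…s1 = 11011 → error at position 27.
Flip position 27: 1100111110001000110000110111011 → 1100111110001000110000110101011
Read data bits from positions 3,5,6,7,9,10,11,12,13,14,15,17,18,19,20,21,22,23,24,25,26,27,28,29,30,31: 01111000100110000110101011

01111000100110000110101011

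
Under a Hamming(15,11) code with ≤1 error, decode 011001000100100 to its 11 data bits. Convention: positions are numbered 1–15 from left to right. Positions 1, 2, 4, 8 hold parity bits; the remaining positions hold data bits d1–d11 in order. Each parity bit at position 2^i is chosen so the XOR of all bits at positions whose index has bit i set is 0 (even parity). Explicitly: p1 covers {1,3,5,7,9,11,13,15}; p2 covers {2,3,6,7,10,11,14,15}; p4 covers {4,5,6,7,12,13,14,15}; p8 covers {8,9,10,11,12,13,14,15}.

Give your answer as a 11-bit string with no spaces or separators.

10100100100

s1 (pos 1,3,5,7,9,11,13,15): 0⊕1⊕0⊕0⊕0⊕0⊕1⊕0 = 0
s2 (pos 2,3,6,7,10,11,14,15): 1⊕1⊕1⊕0⊕1⊕0⊕0⊕0 = 0
s4 (pos 4,5,6,7,12,13,14,15): 0⊕0⊕1⊕0⊕0⊕1⊕0⊕0 = 0
s8 (pos 8,9,10,11,12,13,14,15): 0⊕0⊕1⊕0⊕0⊕1⊕0⊕0 = 0
Syndrome s8…s1 = 0000 → no error.
Read data bits from positions 3,5,6,7,9,10,11,12,13,14,15: 10100100100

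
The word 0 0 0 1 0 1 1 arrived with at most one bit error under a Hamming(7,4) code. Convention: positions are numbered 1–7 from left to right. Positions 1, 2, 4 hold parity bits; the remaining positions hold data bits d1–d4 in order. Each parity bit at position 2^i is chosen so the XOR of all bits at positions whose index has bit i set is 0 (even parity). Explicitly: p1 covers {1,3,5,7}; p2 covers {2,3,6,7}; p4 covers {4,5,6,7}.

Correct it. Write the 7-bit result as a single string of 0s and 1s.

0001111

s1 (pos 1,3,5,7): 0⊕0⊕0⊕1 = 1
s2 (pos 2,3,6,7): 0⊕0⊕1⊕1 = 0
s4 (pos 4,5,6,7): 1⊕0⊕1⊕1 = 1
Syndrome s4…s1 = 101 → error at position 5.
Flip position 5: 0001011 → 0001111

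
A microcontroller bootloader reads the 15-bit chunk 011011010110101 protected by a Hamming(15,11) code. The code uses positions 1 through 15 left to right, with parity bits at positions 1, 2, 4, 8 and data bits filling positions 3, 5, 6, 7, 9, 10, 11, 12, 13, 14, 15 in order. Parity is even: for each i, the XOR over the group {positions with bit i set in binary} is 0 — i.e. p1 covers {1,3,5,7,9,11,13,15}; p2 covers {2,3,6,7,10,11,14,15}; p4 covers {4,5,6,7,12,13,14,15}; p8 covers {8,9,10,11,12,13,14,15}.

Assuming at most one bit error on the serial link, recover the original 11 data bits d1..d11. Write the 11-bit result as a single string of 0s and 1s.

s1 (pos 1,3,5,7,9,11,13,15): 0⊕1⊕1⊕0⊕0⊕1⊕1⊕1 = 1
s2 (pos 2,3,6,7,10,11,14,15): 1⊕1⊕1⊕0⊕1⊕1⊕0⊕1 = 0
s4 (pos 4,5,6,7,12,13,14,15): 0⊕1⊕1⊕0⊕0⊕1⊕0⊕1 = 0
s8 (pos 8,9,10,11,12,13,14,15): 1⊕0⊕1⊕1⊕0⊕1⊕0⊕1 = 1
Syndrome s8…s1 = 1001 → error at position 9.
Flip position 9: 011011010110101 → 011011011110101
Read data bits from positions 3,5,6,7,9,10,11,12,13,14,15: 11101110101

11101110101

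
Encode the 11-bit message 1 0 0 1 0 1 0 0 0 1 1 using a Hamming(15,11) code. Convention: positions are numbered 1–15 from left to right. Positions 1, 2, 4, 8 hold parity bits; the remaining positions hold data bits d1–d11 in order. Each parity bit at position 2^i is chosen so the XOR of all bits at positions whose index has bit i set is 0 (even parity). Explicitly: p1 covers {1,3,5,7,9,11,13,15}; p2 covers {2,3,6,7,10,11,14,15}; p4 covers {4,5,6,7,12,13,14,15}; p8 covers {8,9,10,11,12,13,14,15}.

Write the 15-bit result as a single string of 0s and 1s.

111100110100011

Place data at non-parity positions: p1 p2 1 p4 0 0 1 p8 0 1 0 0 0 1 1
p1 (pos 1,3,5,7,9,11,13,15): XOR of data positions = 1⊕0⊕1⊕0⊕0⊕0⊕1 = 1
p2 (pos 2,3,6,7,10,11,14,15): XOR of data positions = 1⊕0⊕1⊕1⊕0⊕1⊕1 = 1
p4 (pos 4,5,6,7,12,13,14,15): XOR of data positions = 0⊕0⊕1⊕0⊕0⊕1⊕1 = 1
p8 (pos 8,9,10,11,12,13,14,15): XOR of data positions = 0⊕1⊕0⊕0⊕0⊕1⊕1 = 1
Codeword: 111100110100011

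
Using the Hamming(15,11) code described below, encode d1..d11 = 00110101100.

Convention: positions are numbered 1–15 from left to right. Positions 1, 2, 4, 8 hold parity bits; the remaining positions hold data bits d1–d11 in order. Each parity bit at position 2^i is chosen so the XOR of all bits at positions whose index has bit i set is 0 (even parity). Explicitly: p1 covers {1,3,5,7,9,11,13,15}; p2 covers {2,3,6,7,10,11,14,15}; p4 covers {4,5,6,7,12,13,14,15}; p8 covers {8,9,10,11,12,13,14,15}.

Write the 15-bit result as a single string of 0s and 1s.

010001110101100

Place data at non-parity positions: p1 p2 0 p4 0 1 1 p8 0 1 0 1 1 0 0
p1 (pos 1,3,5,7,9,11,13,15): XOR of data positions = 0⊕0⊕1⊕0⊕0⊕1⊕0 = 0
p2 (pos 2,3,6,7,10,11,14,15): XOR of data positions = 0⊕1⊕1⊕1⊕0⊕0⊕0 = 1
p4 (pos 4,5,6,7,12,13,14,15): XOR of data positions = 0⊕1⊕1⊕1⊕1⊕0⊕0 = 0
p8 (pos 8,9,10,11,12,13,14,15): XOR of data positions = 0⊕1⊕0⊕1⊕1⊕0⊕0 = 1
Codeword: 010001110101100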